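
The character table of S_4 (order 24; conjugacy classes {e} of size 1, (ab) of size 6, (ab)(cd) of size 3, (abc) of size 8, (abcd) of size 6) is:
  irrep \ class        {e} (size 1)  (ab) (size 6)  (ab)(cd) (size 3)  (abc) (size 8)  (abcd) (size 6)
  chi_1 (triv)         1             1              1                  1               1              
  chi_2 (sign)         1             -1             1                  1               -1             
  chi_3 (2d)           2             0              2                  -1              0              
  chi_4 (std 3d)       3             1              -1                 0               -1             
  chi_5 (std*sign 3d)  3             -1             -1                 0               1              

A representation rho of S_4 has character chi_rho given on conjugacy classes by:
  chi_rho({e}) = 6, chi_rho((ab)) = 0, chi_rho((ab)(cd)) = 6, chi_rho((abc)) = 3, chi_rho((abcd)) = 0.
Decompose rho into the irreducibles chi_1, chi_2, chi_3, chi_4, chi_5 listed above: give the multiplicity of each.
Multiplicities: chi_1: 2, chi_2: 2, chi_3: 1, chi_4: 0, chi_5: 0.

Derivation: Use <chi_rho, chi> = (1/|G|) sum_C |C| * chi_rho(C) * conj(chi(C)) with |G| = 24 for each irreducible chi in the table:
  <chi_rho, chi_1> = (1/24)[1*(6)*conj(1) + 6*(0)*conj(1) + 3*(6)*conj(1) + 8*(3)*conj(1) + 6*(0)*conj(1)]
      = (1/24)[(6) + (0) + (18) + (24) + (0)] = 48/24 = 2
  <chi_rho, chi_2> = (1/24)[1*(6)*conj(1) + 6*(0)*conj(-1) + 3*(6)*conj(1) + 8*(3)*conj(1) + 6*(0)*conj(-1)]
      = (1/24)[(6) + (0) + (18) + (24) + (0)] = 48/24 = 2
  <chi_rho, chi_3> = (1/24)[1*(6)*conj(2) + 6*(0)*conj(0) + 3*(6)*conj(2) + 8*(3)*conj(-1) + 6*(0)*conj(0)]
      = (1/24)[(12) + (0) + (36) + (-24) + (0)] = 24/24 = 1
  <chi_rho, chi_4> = (1/24)[1*(6)*conj(3) + 6*(0)*conj(1) + 3*(6)*conj(-1) + 8*(3)*conj(0) + 6*(0)*conj(-1)]
      = (1/24)[(18) + (0) + (-18) + (0) + (0)] = 0/24 = 0
  <chi_rho, chi_5> = (1/24)[1*(6)*conj(3) + 6*(0)*conj(-1) + 3*(6)*conj(-1) + 8*(3)*conj(0) + 6*(0)*conj(1)]
      = (1/24)[(18) + (0) + (-18) + (0) + (0)] = 0/24 = 0
Dimension check: dim(rho) = sum (mult * dim) = 2*1 + 2*1 + 1*2 + 0*3 + 0*3 = 6 = chi_rho(e) = 6.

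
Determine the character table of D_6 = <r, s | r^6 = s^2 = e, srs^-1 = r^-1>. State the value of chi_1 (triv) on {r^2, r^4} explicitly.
Conjugacy classes: {e} of size 1, {r^3} of size 1, {r^1, r^5} of size 2, {r^2, r^4} of size 2, {s, sr^2, ...} of size 3, {sr, sr^3, ...} of size 3.
Character table:
  irrep \ class              {e} (size 1)  {r^3} (size 1)  {r^1, r^5} (size 2)  {r^2, r^4} (size 2)  {s, sr^2, ...} (size 3)  {sr, sr^3, ...} (size 3)
  chi_1 (triv)               1             1               1                    1                    1                        1                       
  chi_2 (sign: r->1, s->-1)  1             1               1                    1                    -1                       -1                      
  chi_3 (r->-1, s->1)        1             -1              -1                   1                    1                        -1                      
  chi_4 (r->-1, s->-1)       1             -1              -1                   1                    -1                       1                       
  chi_5 (2d, j=1)            2             -2              1                    -1                   0                        0                       
  chi_6 (2d, j=2)            2             2               -1                   -1                   0                        0                       

Spot check: chi_1 (triv) on {r^2, r^4} = 1.

Justification: D_6 has order 2*6 = 12 with 6 conjugacy classes, hence 6 irreducibles. Sum of squared dims 1 + 1 + 1 + 1 + 4 + 4 = 12 = |G|. Linear characters come from the abelianisation; the 2-dimensional irreps have character r^k -> 2*cos(2*pi*j*k/6), reflections -> 0.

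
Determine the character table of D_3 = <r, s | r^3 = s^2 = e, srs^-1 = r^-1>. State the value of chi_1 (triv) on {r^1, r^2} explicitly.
Conjugacy classes: {e} of size 1, {r^1, r^2} of size 2, {s, sr, ..., sr^2} of size 3.
Character table:
  irrep \ class              {e} (size 1)  {r^1, r^2} (size 2)  {s, sr, ..., sr^2} (size 3)
  chi_1 (triv)               1             1                    1                          
  chi_2 (sign: r->1, s->-1)  1             1                    -1                         
  chi_3 (2d, j=1)            2             -1                   0                          

Spot check: chi_1 (triv) on {r^1, r^2} = 1.

Reasoning: D_3 has order 2*3 = 6 with 3 conjugacy classes, hence 3 irreducibles. Sum of squared dims 1 + 1 + 4 = 6 = |G|. Linear characters come from the abelianisation; the 2-dimensional irreps have character r^k -> 2*cos(2*pi*j*k/3), reflections -> 0.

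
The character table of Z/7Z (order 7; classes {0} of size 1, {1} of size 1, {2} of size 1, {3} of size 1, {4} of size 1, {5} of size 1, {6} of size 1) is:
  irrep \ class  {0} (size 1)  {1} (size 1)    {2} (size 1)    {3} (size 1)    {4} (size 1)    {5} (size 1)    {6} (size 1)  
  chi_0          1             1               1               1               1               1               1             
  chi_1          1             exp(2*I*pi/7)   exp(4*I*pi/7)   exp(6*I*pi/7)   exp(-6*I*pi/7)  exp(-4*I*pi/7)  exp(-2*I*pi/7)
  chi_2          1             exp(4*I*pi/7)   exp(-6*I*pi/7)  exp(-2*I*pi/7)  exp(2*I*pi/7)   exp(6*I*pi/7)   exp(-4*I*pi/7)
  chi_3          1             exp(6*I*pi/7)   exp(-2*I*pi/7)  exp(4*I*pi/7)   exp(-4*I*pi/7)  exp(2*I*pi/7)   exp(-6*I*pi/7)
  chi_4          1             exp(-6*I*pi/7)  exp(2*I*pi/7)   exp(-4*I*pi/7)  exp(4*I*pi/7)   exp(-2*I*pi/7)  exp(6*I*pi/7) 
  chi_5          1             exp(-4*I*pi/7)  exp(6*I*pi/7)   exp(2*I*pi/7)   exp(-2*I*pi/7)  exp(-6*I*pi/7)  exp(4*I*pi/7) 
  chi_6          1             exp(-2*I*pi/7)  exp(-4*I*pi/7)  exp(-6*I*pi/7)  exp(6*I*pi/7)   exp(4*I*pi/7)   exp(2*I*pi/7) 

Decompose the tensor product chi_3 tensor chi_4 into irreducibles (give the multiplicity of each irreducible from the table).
chi_3 tensor chi_4 = chi_0 (all other irreducibles have multiplicity 0).

Argument: The character of a tensor product is the pointwise product (chi_3 * chi_4)(C) = chi_3(C) * chi_4(C):
  {0}: (1)*(1), {1}: (exp(6*I*pi/7))*(exp(-6*I*pi/7)), {2}: (exp(-2*I*pi/7))*(exp(2*I*pi/7)), {3}: (exp(4*I*pi/7))*(exp(-4*I*pi/7)), {4}: (exp(-4*I*pi/7))*(exp(4*I*pi/7)), {5}: (exp(2*I*pi/7))*(exp(-2*I*pi/7)), {6}: (exp(-6*I*pi/7))*(exp(6*I*pi/7))
so (chi_3 * chi_4) takes values
  {0} -> 1, {1} -> 1, {2} -> 1, {3} -> 1, {4} -> 1, {5} -> 1, {6} -> 1.
Now take the inner product of this character with each irreducible chi from the table, <chi_3*chi_4, chi> = (1/7) sum_C |C| (chi_3*chi_4)(C) conj(chi(C)):
  <chi_3*chi_4, chi_0> = (1/7)[1*(1)*conj(1) + 1*(1)*conj(1) + 1*(1)*conj(1) + 1*(1)*conj(1) + 1*(1)*conj(1) + 1*(1)*conj(1) + 1*(1)*conj(1)]
      = (1/7)[(1) + (1) + (1) + (1) + (1) + (1) + (1)] = 7/7 = 1
  <chi_3*chi_4, chi_1> = (1/7)[1*(1)*conj(1) + 1*(1)*conj(exp(2*I*pi/7)) + 1*(1)*conj(exp(4*I*pi/7)) + 1*(1)*conj(exp(6*I*pi/7)) + 1*(1)*conj(exp(-6*I*pi/7)) + 1*(1)*conj(exp(-4*I*pi/7)) + 1*(1)*conj(exp(-2*I*pi/7))]
      = (1/7)[(1) + (exp(-2*I*pi/7)) + (exp(-4*I*pi/7)) + (exp(-6*I*pi/7)) + (exp(6*I*pi/7)) + (exp(4*I*pi/7)) + (exp(2*I*pi/7))] = 0/7 = 0
  <chi_3*chi_4, chi_2> = (1/7)[1*(1)*conj(1) + 1*(1)*conj(exp(4*I*pi/7)) + 1*(1)*conj(exp(-6*I*pi/7)) + 1*(1)*conj(exp(-2*I*pi/7)) + 1*(1)*conj(exp(2*I*pi/7)) + 1*(1)*conj(exp(6*I*pi/7)) + 1*(1)*conj(exp(-4*I*pi/7))]
      = (1/7)[(1) + (exp(-4*I*pi/7)) + (exp(6*I*pi/7)) + (exp(2*I*pi/7)) + (exp(-2*I*pi/7)) + (exp(-6*I*pi/7)) + (exp(4*I*pi/7))] = 0/7 = 0
  <chi_3*chi_4, chi_3> = (1/7)[1*(1)*conj(1) + 1*(1)*conj(exp(6*I*pi/7)) + 1*(1)*conj(exp(-2*I*pi/7)) + 1*(1)*conj(exp(4*I*pi/7)) + 1*(1)*conj(exp(-4*I*pi/7)) + 1*(1)*conj(exp(2*I*pi/7)) + 1*(1)*conj(exp(-6*I*pi/7))]
      = (1/7)[(1) + (exp(-6*I*pi/7)) + (exp(2*I*pi/7)) + (exp(-4*I*pi/7)) + (exp(4*I*pi/7)) + (exp(-2*I*pi/7)) + (exp(6*I*pi/7))] = 0/7 = 0
  <chi_3*chi_4, chi_4> = (1/7)[1*(1)*conj(1) + 1*(1)*conj(exp(-6*I*pi/7)) + 1*(1)*conj(exp(2*I*pi/7)) + 1*(1)*conj(exp(-4*I*pi/7)) + 1*(1)*conj(exp(4*I*pi/7)) + 1*(1)*conj(exp(-2*I*pi/7)) + 1*(1)*conj(exp(6*I*pi/7))]
      = (1/7)[(1) + (exp(6*I*pi/7)) + (exp(-2*I*pi/7)) + (exp(4*I*pi/7)) + (exp(-4*I*pi/7)) + (exp(2*I*pi/7)) + (exp(-6*I*pi/7))] = 0/7 = 0
  <chi_3*chi_4, chi_5> = (1/7)[1*(1)*conj(1) + 1*(1)*conj(exp(-4*I*pi/7)) + 1*(1)*conj(exp(6*I*pi/7)) + 1*(1)*conj(exp(2*I*pi/7)) + 1*(1)*conj(exp(-2*I*pi/7)) + 1*(1)*conj(exp(-6*I*pi/7)) + 1*(1)*conj(exp(4*I*pi/7))]
      = (1/7)[(1) + (exp(4*I*pi/7)) + (exp(-6*I*pi/7)) + (exp(-2*I*pi/7)) + (exp(2*I*pi/7)) + (exp(6*I*pi/7)) + (exp(-4*I*pi/7))] = 0/7 = 0
  <chi_3*chi_4, chi_6> = (1/7)[1*(1)*conj(1) + 1*(1)*conj(exp(-2*I*pi/7)) + 1*(1)*conj(exp(-4*I*pi/7)) + 1*(1)*conj(exp(-6*I*pi/7)) + 1*(1)*conj(exp(6*I*pi/7)) + 1*(1)*conj(exp(4*I*pi/7)) + 1*(1)*conj(exp(2*I*pi/7))]
      = (1/7)[(1) + (exp(2*I*pi/7)) + (exp(4*I*pi/7)) + (exp(6*I*pi/7)) + (exp(-6*I*pi/7)) + (exp(-4*I*pi/7)) + (exp(-2*I*pi/7))] = 0/7 = 0
(Exp terms are combined using exp(i*s)*conj(exp(i*t)) = exp(i*(s-t)), and sums of them are collapsed using the identity that for every m > 1 the m distinct m-th roots of unity sum to 0, e.g. 1 + exp(2*I*pi/3) + exp(-2*I*pi/3) = 0.)
Hence the multiplicities are chi_0: 1. Dimension check: dim(chi_3)*dim(chi_4) = 1*1 = 1 and sum (mult * dim) = 1*1 = 1.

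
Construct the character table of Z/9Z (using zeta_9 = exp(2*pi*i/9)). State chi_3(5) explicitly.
Character table of Z/9Z (irreps indexed chi_0,...,chi_8 with chi_k(m) = zeta_9^(k*m), zeta_9 = exp(2*pi*i/9)):
  irrep \ class  {0} (size 1)  {1} (size 1)    {2} (size 1)    {3} (size 1)    {4} (size 1)    {5} (size 1)    {6} (size 1)    {7} (size 1)    {8} (size 1)  
  chi_0          1             1               1               1               1               1               1               1               1             
  chi_1          1             exp(2*I*pi/9)   exp(4*I*pi/9)   exp(2*I*pi/3)   exp(8*I*pi/9)   exp(-8*I*pi/9)  exp(-2*I*pi/3)  exp(-4*I*pi/9)  exp(-2*I*pi/9)
  chi_2          1             exp(4*I*pi/9)   exp(8*I*pi/9)   exp(-2*I*pi/3)  exp(-2*I*pi/9)  exp(2*I*pi/9)   exp(2*I*pi/3)   exp(-8*I*pi/9)  exp(-4*I*pi/9)
  chi_3          1             exp(2*I*pi/3)   exp(-2*I*pi/3)  1               exp(2*I*pi/3)   exp(-2*I*pi/3)  1               exp(2*I*pi/3)   exp(-2*I*pi/3)
  chi_4          1             exp(8*I*pi/9)   exp(-2*I*pi/9)  exp(2*I*pi/3)   exp(-4*I*pi/9)  exp(4*I*pi/9)   exp(-2*I*pi/3)  exp(2*I*pi/9)   exp(-8*I*pi/9)
  chi_5          1             exp(-8*I*pi/9)  exp(2*I*pi/9)   exp(-2*I*pi/3)  exp(4*I*pi/9)   exp(-4*I*pi/9)  exp(2*I*pi/3)   exp(-2*I*pi/9)  exp(8*I*pi/9) 
  chi_6          1             exp(-2*I*pi/3)  exp(2*I*pi/3)   1               exp(-2*I*pi/3)  exp(2*I*pi/3)   1               exp(-2*I*pi/3)  exp(2*I*pi/3) 
  chi_7          1             exp(-4*I*pi/9)  exp(-8*I*pi/9)  exp(2*I*pi/3)   exp(2*I*pi/9)   exp(-2*I*pi/9)  exp(-2*I*pi/3)  exp(8*I*pi/9)   exp(4*I*pi/9) 
  chi_8          1             exp(-2*I*pi/9)  exp(-4*I*pi/9)  exp(-2*I*pi/3)  exp(-8*I*pi/9)  exp(8*I*pi/9)   exp(2*I*pi/3)   exp(4*I*pi/9)   exp(2*I*pi/9) 

Spot check: chi_3(5) = zeta_9^(3*5) = zeta_9^15 = exp(-2*I*pi/3).

Justification: Z/9Z is abelian, so all 9 irreducible complex representations are 1-dimensional. They are given by chi_k(m) = zeta_9^(k*m) for k = 0,...,8. Row orthogonality: sum_m chi_k(m) conj(chi_l(m)) = 9 * [k = l].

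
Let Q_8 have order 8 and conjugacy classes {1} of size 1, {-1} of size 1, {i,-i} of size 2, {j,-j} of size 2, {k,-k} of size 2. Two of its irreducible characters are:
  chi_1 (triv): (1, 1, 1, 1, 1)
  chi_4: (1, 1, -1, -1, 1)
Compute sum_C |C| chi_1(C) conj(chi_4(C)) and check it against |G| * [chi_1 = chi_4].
Sum = 0; so <chi_1, chi_4> = 0 (distinct irreducibles are orthogonal).

Justification: Compute term by term over conjugacy classes (|C| * chi_1(C) * conj(chi_4(C))):
  1*(1)*conj(1) + 1*(1)*conj(1) + 2*(1)*conj(-1) + 2*(1)*conj(-1) + 2*(1)*conj(1)
  = (1) + (1) + (-2) + (-2) + (2)
  = 0.
Dividing by |G| = 8 gives 0/8 = 0, matching the row-orthogonality relation <chi_1, chi_4> = [chi_1 = chi_4].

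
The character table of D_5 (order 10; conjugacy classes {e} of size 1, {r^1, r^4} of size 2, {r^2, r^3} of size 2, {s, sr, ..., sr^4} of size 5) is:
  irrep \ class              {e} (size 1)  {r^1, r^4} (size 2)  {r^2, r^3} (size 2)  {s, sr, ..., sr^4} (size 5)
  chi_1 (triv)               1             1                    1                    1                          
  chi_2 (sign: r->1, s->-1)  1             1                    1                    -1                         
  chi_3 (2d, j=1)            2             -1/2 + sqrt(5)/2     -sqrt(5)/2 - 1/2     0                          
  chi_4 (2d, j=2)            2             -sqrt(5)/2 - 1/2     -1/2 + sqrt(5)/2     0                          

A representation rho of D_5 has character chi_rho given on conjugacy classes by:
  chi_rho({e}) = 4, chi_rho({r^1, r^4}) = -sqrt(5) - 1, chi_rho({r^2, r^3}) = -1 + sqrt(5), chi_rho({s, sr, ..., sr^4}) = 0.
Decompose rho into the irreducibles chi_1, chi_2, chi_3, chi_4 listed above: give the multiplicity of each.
Multiplicities: chi_1: 0, chi_2: 0, chi_3: 0, chi_4: 2.

Derivation: Use <chi_rho, chi> = (1/|G|) sum_C |C| * chi_rho(C) * conj(chi(C)) with |G| = 10 for each irreducible chi in the table:
  <chi_rho, chi_1> = (1/10)[1*(4)*conj(1) + 2*(-sqrt(5) - 1)*conj(1) + 2*(-1 + sqrt(5))*conj(1) + 5*(0)*conj(1)]
      = (1/10)[(4) + (-2*sqrt(5) - 2) + (-2 + 2*sqrt(5)) + (0)] = 0/10 = 0
  <chi_rho, chi_2> = (1/10)[1*(4)*conj(1) + 2*(-sqrt(5) - 1)*conj(1) + 2*(-1 + sqrt(5))*conj(1) + 5*(0)*conj(-1)]
      = (1/10)[(4) + (-2*sqrt(5) - 2) + (-2 + 2*sqrt(5)) + (0)] = 0/10 = 0
  <chi_rho, chi_3> = (1/10)[1*(4)*conj(2) + 2*(-sqrt(5) - 1)*conj(-1/2 + sqrt(5)/2) + 2*(-1 + sqrt(5))*conj(-sqrt(5)/2 - 1/2) + 5*(0)*conj(0)]
      = (1/10)[(8) + (-4) + (-4) + (0)] = 0/10 = 0
  <chi_rho, chi_4> = (1/10)[1*(4)*conj(2) + 2*(-sqrt(5) - 1)*conj(-sqrt(5)/2 - 1/2) + 2*(-1 + sqrt(5))*conj(-1/2 + sqrt(5)/2) + 5*(0)*conj(0)]
      = (1/10)[(8) + (2*sqrt(5) + 6) + (6 - 2*sqrt(5)) + (0)] = 20/10 = 2
Dimension check: dim(rho) = sum (mult * dim) = 0*1 + 0*1 + 0*2 + 2*2 = 4 = chi_rho(e) = 4.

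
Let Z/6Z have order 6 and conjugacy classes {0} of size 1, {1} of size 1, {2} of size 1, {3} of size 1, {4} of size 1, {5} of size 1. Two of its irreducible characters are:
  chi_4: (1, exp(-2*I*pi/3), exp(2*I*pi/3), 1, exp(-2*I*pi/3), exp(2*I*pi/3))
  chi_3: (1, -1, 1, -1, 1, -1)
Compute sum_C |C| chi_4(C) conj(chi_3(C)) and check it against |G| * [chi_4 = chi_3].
Sum = 0; so <chi_4, chi_3> = 0 (distinct irreducibles are orthogonal).

Working: Compute term by term over conjugacy classes (|C| * chi_4(C) * conj(chi_3(C))):
  1*(1)*conj(1) + 1*(exp(-2*I*pi/3))*conj(-1) + 1*(exp(2*I*pi/3))*conj(1) + 1*(1)*conj(-1) + 1*(exp(-2*I*pi/3))*conj(1) + 1*(exp(2*I*pi/3))*conj(-1)
  = (1) + (-exp(-2*I*pi/3)) + (exp(2*I*pi/3)) + (-1) + (exp(-2*I*pi/3)) + (-exp(2*I*pi/3))
  = 0.
(Exp terms are combined using exp(i*s)*conj(exp(i*t)) = exp(i*(s-t)), and sums of them are collapsed using the identity that for every m > 1 the m distinct m-th roots of unity sum to 0, e.g. 1 + exp(2*I*pi/3) + exp(-2*I*pi/3) = 0.)
Dividing by |G| = 6 gives 0/6 = 0, matching the row-orthogonality relation <chi_4, chi_3> = [chi_4 = chi_3].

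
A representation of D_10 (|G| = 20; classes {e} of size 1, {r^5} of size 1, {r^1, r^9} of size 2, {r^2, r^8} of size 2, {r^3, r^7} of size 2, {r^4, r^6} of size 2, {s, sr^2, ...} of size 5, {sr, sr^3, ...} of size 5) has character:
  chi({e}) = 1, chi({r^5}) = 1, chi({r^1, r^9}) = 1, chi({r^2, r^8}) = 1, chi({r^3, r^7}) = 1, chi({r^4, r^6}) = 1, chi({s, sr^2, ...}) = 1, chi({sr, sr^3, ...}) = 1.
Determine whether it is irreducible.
Irreducible: <chi, chi> = 1.

Justification: <chi, chi> = (1/|G|) sum_C |C| * |chi(C)|^2 = (1/20)[1*|1|^2 + 1*|1|^2 + 2*|1|^2 + 2*|1|^2 + 2*|1|^2 + 2*|1|^2 + 5*|1|^2 + 5*|1|^2]
  = (1/20)[(1) + (1) + (2) + (2) + (2) + (2) + (5) + (5)] = 20/20 = 1.
A character is irreducible iff <chi, chi> = 1, so this representation is irreducible.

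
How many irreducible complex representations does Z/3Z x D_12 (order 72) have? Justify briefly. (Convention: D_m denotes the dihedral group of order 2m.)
27

Derivation: The number of irreducible complex representations of a finite group equals its number of conjugacy classes. For a direct product, #classes(G x H) = #classes(G) * #classes(H). Z/3Z has 3 classes (abelian), D_12 has 9 classes, so 3 * 9 = 27, so Z/3Z x D_12 (order 72) has exactly 27 irreducible complex representations.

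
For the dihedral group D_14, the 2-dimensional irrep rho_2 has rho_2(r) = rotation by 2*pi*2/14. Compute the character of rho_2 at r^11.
chi_{rho_2}(r^11) = 2*cos(2*pi*2*11/14) = -2*cos(pi/7)

Justification: rho_2(r^11) is rotation by angle 2*pi*2*11/14, whose trace is 2*cos(2*pi*2*11/14) = -2*cos(pi/7).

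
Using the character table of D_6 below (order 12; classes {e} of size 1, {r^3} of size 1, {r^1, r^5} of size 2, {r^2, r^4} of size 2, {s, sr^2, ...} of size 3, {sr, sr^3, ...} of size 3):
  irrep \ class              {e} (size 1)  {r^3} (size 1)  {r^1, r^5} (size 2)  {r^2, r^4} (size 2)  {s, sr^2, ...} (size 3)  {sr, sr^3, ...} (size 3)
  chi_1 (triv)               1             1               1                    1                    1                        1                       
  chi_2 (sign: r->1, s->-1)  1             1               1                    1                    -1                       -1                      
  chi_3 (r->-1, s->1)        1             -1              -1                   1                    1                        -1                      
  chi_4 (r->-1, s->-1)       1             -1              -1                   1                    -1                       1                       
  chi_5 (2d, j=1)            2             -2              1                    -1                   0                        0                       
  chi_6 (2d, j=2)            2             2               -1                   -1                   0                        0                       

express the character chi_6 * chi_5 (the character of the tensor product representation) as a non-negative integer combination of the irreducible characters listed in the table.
chi_6 tensor chi_5 = chi_3 + chi_4 + chi_5 (all other irreducibles have multiplicity 0).

Details: The character of a tensor product is the pointwise product (chi_6 * chi_5)(C) = chi_6(C) * chi_5(C):
  {e}: (2)*(2), {r^3}: (2)*(-2), {r^1, r^5}: (-1)*(1), {r^2, r^4}: (-1)*(-1), {s, sr^2, ...}: (0)*(0), {sr, sr^3, ...}: (0)*(0)
so (chi_6 * chi_5) takes values
  {e} -> 4, {r^3} -> -4, {r^1, r^5} -> -1, {r^2, r^4} -> 1, {s, sr^2, ...} -> 0, {sr, sr^3, ...} -> 0.
Now take the inner product of this character with each irreducible chi from the table, <chi_6*chi_5, chi> = (1/12) sum_C |C| (chi_6*chi_5)(C) conj(chi(C)):
  <chi_6*chi_5, chi_1> = (1/12)[1*(4)*conj(1) + 1*(-4)*conj(1) + 2*(-1)*conj(1) + 2*(1)*conj(1) + 3*(0)*conj(1) + 3*(0)*conj(1)]
      = (1/12)[(4) + (-4) + (-2) + (2) + (0) + (0)] = 0/12 = 0
  <chi_6*chi_5, chi_2> = (1/12)[1*(4)*conj(1) + 1*(-4)*conj(1) + 2*(-1)*conj(1) + 2*(1)*conj(1) + 3*(0)*conj(-1) + 3*(0)*conj(-1)]
      = (1/12)[(4) + (-4) + (-2) + (2) + (0) + (0)] = 0/12 = 0
  <chi_6*chi_5, chi_3> = (1/12)[1*(4)*conj(1) + 1*(-4)*conj(-1) + 2*(-1)*conj(-1) + 2*(1)*conj(1) + 3*(0)*conj(1) + 3*(0)*conj(-1)]
      = (1/12)[(4) + (4) + (2) + (2) + (0) + (0)] = 12/12 = 1
  <chi_6*chi_5, chi_4> = (1/12)[1*(4)*conj(1) + 1*(-4)*conj(-1) + 2*(-1)*conj(-1) + 2*(1)*conj(1) + 3*(0)*conj(-1) + 3*(0)*conj(1)]
      = (1/12)[(4) + (4) + (2) + (2) + (0) + (0)] = 12/12 = 1
  <chi_6*chi_5, chi_5> = (1/12)[1*(4)*conj(2) + 1*(-4)*conj(-2) + 2*(-1)*conj(1) + 2*(1)*conj(-1) + 3*(0)*conj(0) + 3*(0)*conj(0)]
      = (1/12)[(8) + (8) + (-2) + (-2) + (0) + (0)] = 12/12 = 1
  <chi_6*chi_5, chi_6> = (1/12)[1*(4)*conj(2) + 1*(-4)*conj(2) + 2*(-1)*conj(-1) + 2*(1)*conj(-1) + 3*(0)*conj(0) + 3*(0)*conj(0)]
      = (1/12)[(8) + (-8) + (2) + (-2) + (0) + (0)] = 0/12 = 0
Hence the multiplicities are chi_3: 1, chi_4: 1, chi_5: 1. Dimension check: dim(chi_6)*dim(chi_5) = 2*2 = 4 and sum (mult * dim) = 1*1 + 1*1 + 1*2 = 4.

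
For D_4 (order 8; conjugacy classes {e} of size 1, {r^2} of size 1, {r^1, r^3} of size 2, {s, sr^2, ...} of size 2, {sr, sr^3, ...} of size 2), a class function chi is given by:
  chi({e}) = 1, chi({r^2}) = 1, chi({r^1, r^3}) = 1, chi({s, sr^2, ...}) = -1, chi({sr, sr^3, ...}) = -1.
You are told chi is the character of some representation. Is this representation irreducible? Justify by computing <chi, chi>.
Irreducible: <chi, chi> = 1.

Solution. <chi, chi> = (1/|G|) sum_C |C| * |chi(C)|^2 = (1/8)[1*|1|^2 + 1*|1|^2 + 2*|1|^2 + 2*|-1|^2 + 2*|-1|^2]
  = (1/8)[(1) + (1) + (2) + (2) + (2)] = 8/8 = 1.
A character is irreducible iff <chi, chi> = 1, so this representation is irreducible.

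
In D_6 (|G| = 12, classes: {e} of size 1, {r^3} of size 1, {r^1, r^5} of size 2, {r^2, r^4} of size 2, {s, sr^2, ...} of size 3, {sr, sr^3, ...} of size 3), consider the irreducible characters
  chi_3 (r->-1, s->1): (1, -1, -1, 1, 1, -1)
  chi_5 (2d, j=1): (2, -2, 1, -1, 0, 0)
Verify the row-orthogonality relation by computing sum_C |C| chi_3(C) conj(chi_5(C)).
Sum = 0; so <chi_3, chi_5> = 0 (distinct irreducibles are orthogonal).

Derivation: Compute term by term over conjugacy classes (|C| * chi_3(C) * conj(chi_5(C))):
  1*(1)*conj(2) + 1*(-1)*conj(-2) + 2*(-1)*conj(1) + 2*(1)*conj(-1) + 3*(1)*conj(0) + 3*(-1)*conj(0)
  = (2) + (2) + (-2) + (-2) + (0) + (0)
  = 0.
Dividing by |G| = 12 gives 0/12 = 0, matching the row-orthogonality relation <chi_3, chi_5> = [chi_3 = chi_5].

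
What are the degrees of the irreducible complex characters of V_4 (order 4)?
Dimensions: 1, 1, 1, 1

Why: There are 4 irreducibles (= number of conjugacy classes). Their dimensions d_i satisfy sum d_i^2 = |G| = 4: 1 + 1 + 1 + 1 = 4.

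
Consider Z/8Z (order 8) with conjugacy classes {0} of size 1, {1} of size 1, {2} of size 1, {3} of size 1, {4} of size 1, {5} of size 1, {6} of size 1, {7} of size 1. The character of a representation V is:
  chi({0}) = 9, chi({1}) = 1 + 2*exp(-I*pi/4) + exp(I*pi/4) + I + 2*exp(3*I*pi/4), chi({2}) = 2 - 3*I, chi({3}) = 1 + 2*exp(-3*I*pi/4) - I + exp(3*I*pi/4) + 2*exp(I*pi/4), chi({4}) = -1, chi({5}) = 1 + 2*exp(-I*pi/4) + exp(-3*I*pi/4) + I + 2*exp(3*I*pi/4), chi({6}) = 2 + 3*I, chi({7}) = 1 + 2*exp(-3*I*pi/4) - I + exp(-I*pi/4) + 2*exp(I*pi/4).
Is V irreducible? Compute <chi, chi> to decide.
Not irreducible (reducible): <chi, chi> = 15 > 1.

Explanation: <chi, chi> = (1/|G|) sum_C |C| * |chi(C)|^2 = (1/8)[1*|9|^2 + 1*|1 + 2*exp(-I*pi/4) + exp(I*pi/4) + I + 2*exp(3*I*pi/4)|^2 + 1*|2 - 3*I|^2 + 1*|1 + 2*exp(-3*I*pi/4) - I + exp(3*I*pi/4) + 2*exp(I*pi/4)|^2 + 1*|-1|^2 + 1*|1 + 2*exp(-I*pi/4) + exp(-3*I*pi/4) + I + 2*exp(3*I*pi/4)|^2 + 1*|2 + 3*I|^2 + 1*|1 + 2*exp(-3*I*pi/4) - I + exp(-I*pi/4) + 2*exp(I*pi/4)|^2]
  = (1/8)[(81) + (3 + 5*exp(-I*pi/4) + 2*exp(I*pi/4) + 3*exp(3*I*pi/4)) + (13) + (3 + 3*exp(-I*pi/4) + 2*exp(-3*I*pi/4) + 5*exp(3*I*pi/4)) + (1) + (3 + 3*exp(-I*pi/4) + 2*exp(-3*I*pi/4) + 5*exp(3*I*pi/4)) + (13) + (3 + 5*exp(-I*pi/4) + 2*exp(I*pi/4) + 3*exp(3*I*pi/4))] = 120/8 = 15.
(Exp terms are combined using exp(i*s)*conj(exp(i*t)) = exp(i*(s-t)), and sums of them are collapsed using the identity that for every m > 1 the m distinct m-th roots of unity sum to 0, e.g. 1 + exp(2*I*pi/3) + exp(-2*I*pi/3) = 0.)
A character is irreducible iff <chi, chi> = 1, so this representation is reducible.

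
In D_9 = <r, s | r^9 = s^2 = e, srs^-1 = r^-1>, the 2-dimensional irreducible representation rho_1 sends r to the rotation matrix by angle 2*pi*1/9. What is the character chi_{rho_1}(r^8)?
chi_{rho_1}(r^8) = 2*cos(2*pi*1*8/9) = 2*cos(2*pi/9)

Justification: rho_1(r^8) is rotation by angle 2*pi*1*8/9, whose trace is 2*cos(2*pi*1*8/9) = 2*cos(2*pi/9).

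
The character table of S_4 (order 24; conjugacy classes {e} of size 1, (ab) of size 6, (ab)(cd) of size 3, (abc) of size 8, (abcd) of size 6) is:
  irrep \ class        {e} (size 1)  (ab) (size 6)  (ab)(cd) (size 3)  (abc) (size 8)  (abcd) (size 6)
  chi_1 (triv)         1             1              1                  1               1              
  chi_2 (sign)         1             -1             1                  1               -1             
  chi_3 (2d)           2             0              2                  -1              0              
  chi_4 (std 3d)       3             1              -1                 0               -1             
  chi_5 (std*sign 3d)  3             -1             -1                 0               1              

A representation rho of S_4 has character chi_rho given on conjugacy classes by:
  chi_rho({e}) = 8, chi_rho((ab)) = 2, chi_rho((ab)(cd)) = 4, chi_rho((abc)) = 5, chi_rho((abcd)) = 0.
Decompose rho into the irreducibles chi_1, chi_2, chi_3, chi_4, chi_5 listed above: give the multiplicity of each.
Multiplicities: chi_1: 3, chi_2: 2, chi_3: 0, chi_4: 1, chi_5: 0.

Working: Use <chi_rho, chi> = (1/|G|) sum_C |C| * chi_rho(C) * conj(chi(C)) with |G| = 24 for each irreducible chi in the table:
  <chi_rho, chi_1> = (1/24)[1*(8)*conj(1) + 6*(2)*conj(1) + 3*(4)*conj(1) + 8*(5)*conj(1) + 6*(0)*conj(1)]
      = (1/24)[(8) + (12) + (12) + (40) + (0)] = 72/24 = 3
  <chi_rho, chi_2> = (1/24)[1*(8)*conj(1) + 6*(2)*conj(-1) + 3*(4)*conj(1) + 8*(5)*conj(1) + 6*(0)*conj(-1)]
      = (1/24)[(8) + (-12) + (12) + (40) + (0)] = 48/24 = 2
  <chi_rho, chi_3> = (1/24)[1*(8)*conj(2) + 6*(2)*conj(0) + 3*(4)*conj(2) + 8*(5)*conj(-1) + 6*(0)*conj(0)]
      = (1/24)[(16) + (0) + (24) + (-40) + (0)] = 0/24 = 0
  <chi_rho, chi_4> = (1/24)[1*(8)*conj(3) + 6*(2)*conj(1) + 3*(4)*conj(-1) + 8*(5)*conj(0) + 6*(0)*conj(-1)]
      = (1/24)[(24) + (12) + (-12) + (0) + (0)] = 24/24 = 1
  <chi_rho, chi_5> = (1/24)[1*(8)*conj(3) + 6*(2)*conj(-1) + 3*(4)*conj(-1) + 8*(5)*conj(0) + 6*(0)*conj(1)]
      = (1/24)[(24) + (-12) + (-12) + (0) + (0)] = 0/24 = 0
Dimension check: dim(rho) = sum (mult * dim) = 3*1 + 2*1 + 0*2 + 1*3 + 0*3 = 8 = chi_rho(e) = 8.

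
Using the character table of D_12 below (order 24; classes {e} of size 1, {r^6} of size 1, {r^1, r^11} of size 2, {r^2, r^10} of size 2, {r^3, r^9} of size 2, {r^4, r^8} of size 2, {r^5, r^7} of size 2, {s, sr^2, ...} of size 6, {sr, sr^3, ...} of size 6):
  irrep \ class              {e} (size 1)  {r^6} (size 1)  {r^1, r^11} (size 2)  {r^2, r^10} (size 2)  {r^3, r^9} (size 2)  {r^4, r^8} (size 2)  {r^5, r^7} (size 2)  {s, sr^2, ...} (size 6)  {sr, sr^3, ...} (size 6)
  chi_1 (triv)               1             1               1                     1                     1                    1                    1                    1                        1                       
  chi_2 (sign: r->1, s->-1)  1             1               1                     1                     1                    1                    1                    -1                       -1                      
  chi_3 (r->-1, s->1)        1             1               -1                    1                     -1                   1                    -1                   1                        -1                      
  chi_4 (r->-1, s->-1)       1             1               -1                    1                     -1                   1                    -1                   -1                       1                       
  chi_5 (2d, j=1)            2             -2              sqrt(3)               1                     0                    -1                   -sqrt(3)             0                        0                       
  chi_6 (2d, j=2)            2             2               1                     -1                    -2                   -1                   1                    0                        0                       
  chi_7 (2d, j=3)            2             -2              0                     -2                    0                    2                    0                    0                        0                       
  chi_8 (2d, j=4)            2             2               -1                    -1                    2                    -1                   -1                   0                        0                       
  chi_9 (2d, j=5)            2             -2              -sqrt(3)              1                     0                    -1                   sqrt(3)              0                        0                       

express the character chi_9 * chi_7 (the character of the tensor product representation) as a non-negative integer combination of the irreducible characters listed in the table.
chi_9 tensor chi_7 = chi_6 + chi_8 (all other irreducibles have multiplicity 0).

The character of a tensor product is the pointwise product (chi_9 * chi_7)(C) = chi_9(C) * chi_7(C):
  {e}: (2)*(2), {r^6}: (-2)*(-2), {r^1, r^11}: (-sqrt(3))*(0), {r^2, r^10}: (1)*(-2), {r^3, r^9}: (0)*(0), {r^4, r^8}: (-1)*(2), {r^5, r^7}: (sqrt(3))*(0), {s, sr^2, ...}: (0)*(0), {sr, sr^3, ...}: (0)*(0)
so (chi_9 * chi_7) takes values
  {e} -> 4, {r^6} -> 4, {r^1, r^11} -> 0, {r^2, r^10} -> -2, {r^3, r^9} -> 0, {r^4, r^8} -> -2, {r^5, r^7} -> 0, {s, sr^2, ...} -> 0, {sr, sr^3, ...} -> 0.
Now take the inner product of this character with each irreducible chi from the table, <chi_9*chi_7, chi> = (1/24) sum_C |C| (chi_9*chi_7)(C) conj(chi(C)):
  <chi_9*chi_7, chi_1> = (1/24)[1*(4)*conj(1) + 1*(4)*conj(1) + 2*(0)*conj(1) + 2*(-2)*conj(1) + 2*(0)*conj(1) + 2*(-2)*conj(1) + 2*(0)*conj(1) + 6*(0)*conj(1) + 6*(0)*conj(1)]
      = (1/24)[(4) + (4) + (0) + (-4) + (0) + (-4) + (0) + (0) + (0)] = 0/24 = 0
  <chi_9*chi_7, chi_2> = (1/24)[1*(4)*conj(1) + 1*(4)*conj(1) + 2*(0)*conj(1) + 2*(-2)*conj(1) + 2*(0)*conj(1) + 2*(-2)*conj(1) + 2*(0)*conj(1) + 6*(0)*conj(-1) + 6*(0)*conj(-1)]
      = (1/24)[(4) + (4) + (0) + (-4) + (0) + (-4) + (0) + (0) + (0)] = 0/24 = 0
  <chi_9*chi_7, chi_3> = (1/24)[1*(4)*conj(1) + 1*(4)*conj(1) + 2*(0)*conj(-1) + 2*(-2)*conj(1) + 2*(0)*conj(-1) + 2*(-2)*conj(1) + 2*(0)*conj(-1) + 6*(0)*conj(1) + 6*(0)*conj(-1)]
      = (1/24)[(4) + (4) + (0) + (-4) + (0) + (-4) + (0) + (0) + (0)] = 0/24 = 0
  <chi_9*chi_7, chi_4> = (1/24)[1*(4)*conj(1) + 1*(4)*conj(1) + 2*(0)*conj(-1) + 2*(-2)*conj(1) + 2*(0)*conj(-1) + 2*(-2)*conj(1) + 2*(0)*conj(-1) + 6*(0)*conj(-1) + 6*(0)*conj(1)]
      = (1/24)[(4) + (4) + (0) + (-4) + (0) + (-4) + (0) + (0) + (0)] = 0/24 = 0
  <chi_9*chi_7, chi_5> = (1/24)[1*(4)*conj(2) + 1*(4)*conj(-2) + 2*(0)*conj(sqrt(3)) + 2*(-2)*conj(1) + 2*(0)*conj(0) + 2*(-2)*conj(-1) + 2*(0)*conj(-sqrt(3)) + 6*(0)*conj(0) + 6*(0)*conj(0)]
      = (1/24)[(8) + (-8) + (0) + (-4) + (0) + (4) + (0) + (0) + (0)] = 0/24 = 0
  <chi_9*chi_7, chi_6> = (1/24)[1*(4)*conj(2) + 1*(4)*conj(2) + 2*(0)*conj(1) + 2*(-2)*conj(-1) + 2*(0)*conj(-2) + 2*(-2)*conj(-1) + 2*(0)*conj(1) + 6*(0)*conj(0) + 6*(0)*conj(0)]
      = (1/24)[(8) + (8) + (0) + (4) + (0) + (4) + (0) + (0) + (0)] = 24/24 = 1
  <chi_9*chi_7, chi_7> = (1/24)[1*(4)*conj(2) + 1*(4)*conj(-2) + 2*(0)*conj(0) + 2*(-2)*conj(-2) + 2*(0)*conj(0) + 2*(-2)*conj(2) + 2*(0)*conj(0) + 6*(0)*conj(0) + 6*(0)*conj(0)]
      = (1/24)[(8) + (-8) + (0) + (8) + (0) + (-8) + (0) + (0) + (0)] = 0/24 = 0
  <chi_9*chi_7, chi_8> = (1/24)[1*(4)*conj(2) + 1*(4)*conj(2) + 2*(0)*conj(-1) + 2*(-2)*conj(-1) + 2*(0)*conj(2) + 2*(-2)*conj(-1) + 2*(0)*conj(-1) + 6*(0)*conj(0) + 6*(0)*conj(0)]
      = (1/24)[(8) + (8) + (0) + (4) + (0) + (4) + (0) + (0) + (0)] = 24/24 = 1
  <chi_9*chi_7, chi_9> = (1/24)[1*(4)*conj(2) + 1*(4)*conj(-2) + 2*(0)*conj(-sqrt(3)) + 2*(-2)*conj(1) + 2*(0)*conj(0) + 2*(-2)*conj(-1) + 2*(0)*conj(sqrt(3)) + 6*(0)*conj(0) + 6*(0)*conj(0)]
      = (1/24)[(8) + (-8) + (0) + (-4) + (0) + (4) + (0) + (0) + (0)] = 0/24 = 0
Hence the multiplicities are chi_6: 1, chi_8: 1. Dimension check: dim(chi_9)*dim(chi_7) = 2*2 = 4 and sum (mult * dim) = 1*2 + 1*2 = 4.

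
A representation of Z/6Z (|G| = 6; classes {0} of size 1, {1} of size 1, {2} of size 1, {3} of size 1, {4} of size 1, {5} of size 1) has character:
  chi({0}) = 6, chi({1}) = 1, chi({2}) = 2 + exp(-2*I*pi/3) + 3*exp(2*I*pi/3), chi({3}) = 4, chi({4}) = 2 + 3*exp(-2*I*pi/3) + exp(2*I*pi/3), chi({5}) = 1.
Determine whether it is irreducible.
Not irreducible (reducible): <chi, chi> = 10 > 1.

Derivation: <chi, chi> = (1/|G|) sum_C |C| * |chi(C)|^2 = (1/6)[1*|6|^2 + 1*|1|^2 + 1*|2 + exp(-2*I*pi/3) + 3*exp(2*I*pi/3)|^2 + 1*|4|^2 + 1*|2 + 3*exp(-2*I*pi/3) + exp(2*I*pi/3)|^2 + 1*|1|^2]
  = (1/6)[(36) + (1) + (3) + (16) + (3) + (1)] = 60/6 = 10.
(Exp terms are combined using exp(i*s)*conj(exp(i*t)) = exp(i*(s-t)), and sums of them are collapsed using the identity that for every m > 1 the m distinct m-th roots of unity sum to 0, e.g. 1 + exp(2*I*pi/3) + exp(-2*I*pi/3) = 0.)
A character is irreducible iff <chi, chi> = 1, so this representation is reducible.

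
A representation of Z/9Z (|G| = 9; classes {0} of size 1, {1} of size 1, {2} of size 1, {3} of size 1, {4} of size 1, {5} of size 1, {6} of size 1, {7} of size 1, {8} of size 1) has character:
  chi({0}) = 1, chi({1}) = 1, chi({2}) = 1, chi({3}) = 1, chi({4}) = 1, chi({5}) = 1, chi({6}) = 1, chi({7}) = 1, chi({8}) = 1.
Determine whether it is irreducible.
Irreducible: <chi, chi> = 1.

Solution. <chi, chi> = (1/|G|) sum_C |C| * |chi(C)|^2 = (1/9)[1*|1|^2 + 1*|1|^2 + 1*|1|^2 + 1*|1|^2 + 1*|1|^2 + 1*|1|^2 + 1*|1|^2 + 1*|1|^2 + 1*|1|^2]
  = (1/9)[(1) + (1) + (1) + (1) + (1) + (1) + (1) + (1) + (1)] = 9/9 = 1.
(Exp terms are combined using exp(i*s)*conj(exp(i*t)) = exp(i*(s-t)), and sums of them are collapsed using the identity that for every m > 1 the m distinct m-th roots of unity sum to 0, e.g. 1 + exp(2*I*pi/3) + exp(-2*I*pi/3) = 0.)
A character is irreducible iff <chi, chi> = 1, so this representation is irreducible.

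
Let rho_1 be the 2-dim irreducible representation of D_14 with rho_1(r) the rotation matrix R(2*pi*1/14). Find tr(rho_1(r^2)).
chi_{rho_1}(r^2) = 2*cos(2*pi*1*2/14) = 2*cos(2*pi/7)

rho_1(r^2) is rotation by angle 2*pi*1*2/14, whose trace is 2*cos(2*pi*1*2/14) = 2*cos(2*pi/7).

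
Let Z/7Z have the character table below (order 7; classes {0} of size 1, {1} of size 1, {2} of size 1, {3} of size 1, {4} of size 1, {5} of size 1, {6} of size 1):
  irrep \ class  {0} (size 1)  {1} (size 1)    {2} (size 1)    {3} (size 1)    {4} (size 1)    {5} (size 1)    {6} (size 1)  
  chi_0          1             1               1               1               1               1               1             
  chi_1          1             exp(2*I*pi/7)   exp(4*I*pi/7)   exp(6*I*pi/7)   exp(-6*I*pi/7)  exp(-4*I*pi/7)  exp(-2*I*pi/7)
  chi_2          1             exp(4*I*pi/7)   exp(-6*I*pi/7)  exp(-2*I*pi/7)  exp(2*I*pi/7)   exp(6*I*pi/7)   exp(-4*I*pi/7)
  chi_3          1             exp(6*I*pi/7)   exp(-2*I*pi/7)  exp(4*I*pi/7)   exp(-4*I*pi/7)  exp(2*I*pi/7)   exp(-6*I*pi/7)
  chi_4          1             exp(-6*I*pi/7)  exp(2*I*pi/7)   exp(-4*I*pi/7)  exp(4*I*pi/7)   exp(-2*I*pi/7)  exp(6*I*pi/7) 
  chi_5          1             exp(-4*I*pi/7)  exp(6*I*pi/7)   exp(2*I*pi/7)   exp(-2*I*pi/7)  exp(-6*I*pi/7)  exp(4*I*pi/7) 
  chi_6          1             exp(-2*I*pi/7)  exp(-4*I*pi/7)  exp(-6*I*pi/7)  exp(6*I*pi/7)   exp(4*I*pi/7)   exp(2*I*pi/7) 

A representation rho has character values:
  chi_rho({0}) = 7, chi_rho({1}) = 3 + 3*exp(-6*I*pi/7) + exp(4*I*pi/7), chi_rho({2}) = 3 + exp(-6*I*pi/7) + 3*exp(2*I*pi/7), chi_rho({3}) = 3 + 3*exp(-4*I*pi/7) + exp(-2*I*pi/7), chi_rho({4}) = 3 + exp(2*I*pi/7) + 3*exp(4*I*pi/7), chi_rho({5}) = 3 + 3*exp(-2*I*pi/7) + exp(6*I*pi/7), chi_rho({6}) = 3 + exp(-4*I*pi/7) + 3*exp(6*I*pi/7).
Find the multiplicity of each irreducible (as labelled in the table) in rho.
Multiplicities: chi_0: 3, chi_1: 0, chi_2: 1, chi_3: 0, chi_4: 3, chi_5: 0, chi_6: 0.

Proof sketch: Use <chi_rho, chi> = (1/|G|) sum_C |C| * chi_rho(C) * conj(chi(C)) with |G| = 7 for each irreducible chi in the table:
  <chi_rho, chi_0> = (1/7)[1*(7)*conj(1) + 1*(3 + 3*exp(-6*I*pi/7) + exp(4*I*pi/7))*conj(1) + 1*(3 + exp(-6*I*pi/7) + 3*exp(2*I*pi/7))*conj(1) + 1*(3 + 3*exp(-4*I*pi/7) + exp(-2*I*pi/7))*conj(1) + 1*(3 + exp(2*I*pi/7) + 3*exp(4*I*pi/7))*conj(1) + 1*(3 + 3*exp(-2*I*pi/7) + exp(6*I*pi/7))*conj(1) + 1*(3 + exp(-4*I*pi/7) + 3*exp(6*I*pi/7))*conj(1)]
      = (1/7)[(7) + (3 + 3*exp(-6*I*pi/7) + exp(4*I*pi/7)) + (3 + exp(-6*I*pi/7) + 3*exp(2*I*pi/7)) + (3 + 3*exp(-4*I*pi/7) + exp(-2*I*pi/7)) + (3 + exp(2*I*pi/7) + 3*exp(4*I*pi/7)) + (3 + 3*exp(-2*I*pi/7) + exp(6*I*pi/7)) + (3 + exp(-4*I*pi/7) + 3*exp(6*I*pi/7))] = 21/7 = 3
  <chi_rho, chi_1> = (1/7)[1*(7)*conj(1) + 1*(3 + 3*exp(-6*I*pi/7) + exp(4*I*pi/7))*conj(exp(2*I*pi/7)) + 1*(3 + exp(-6*I*pi/7) + 3*exp(2*I*pi/7))*conj(exp(4*I*pi/7)) + 1*(3 + 3*exp(-4*I*pi/7) + exp(-2*I*pi/7))*conj(exp(6*I*pi/7)) + 1*(3 + exp(2*I*pi/7) + 3*exp(4*I*pi/7))*conj(exp(-6*I*pi/7)) + 1*(3 + 3*exp(-2*I*pi/7) + exp(6*I*pi/7))*conj(exp(-4*I*pi/7)) + 1*(3 + exp(-4*I*pi/7) + 3*exp(6*I*pi/7))*conj(exp(-2*I*pi/7))]
      = (1/7)[(7) + (3*exp(-2*I*pi/7) + exp(2*I*pi/7) + 3*exp(6*I*pi/7)) + (3*exp(-4*I*pi/7) + 3*exp(-2*I*pi/7) + exp(4*I*pi/7)) + (3*exp(-6*I*pi/7) + exp(6*I*pi/7) + 3*exp(4*I*pi/7)) + (3*exp(-4*I*pi/7) + exp(-6*I*pi/7) + 3*exp(6*I*pi/7)) + (exp(-4*I*pi/7) + 3*exp(2*I*pi/7) + 3*exp(4*I*pi/7)) + (3*exp(-6*I*pi/7) + exp(-2*I*pi/7) + 3*exp(2*I*pi/7))] = 0/7 = 0
  <chi_rho, chi_2> = (1/7)[1*(7)*conj(1) + 1*(3 + 3*exp(-6*I*pi/7) + exp(4*I*pi/7))*conj(exp(4*I*pi/7)) + 1*(3 + exp(-6*I*pi/7) + 3*exp(2*I*pi/7))*conj(exp(-6*I*pi/7)) + 1*(3 + 3*exp(-4*I*pi/7) + exp(-2*I*pi/7))*conj(exp(-2*I*pi/7)) + 1*(3 + exp(2*I*pi/7) + 3*exp(4*I*pi/7))*conj(exp(2*I*pi/7)) + 1*(3 + 3*exp(-2*I*pi/7) + exp(6*I*pi/7))*conj(exp(6*I*pi/7)) + 1*(3 + exp(-4*I*pi/7) + 3*exp(6*I*pi/7))*conj(exp(-4*I*pi/7))]
      = (1/7)[(7) + (1 + 3*exp(-4*I*pi/7) + 3*exp(4*I*pi/7)) + (1 + 3*exp(-6*I*pi/7) + 3*exp(6*I*pi/7)) + (1 + 3*exp(-2*I*pi/7) + 3*exp(2*I*pi/7)) + (1 + 3*exp(-2*I*pi/7) + 3*exp(2*I*pi/7)) + (1 + 3*exp(-6*I*pi/7) + 3*exp(6*I*pi/7)) + (1 + 3*exp(-4*I*pi/7) + 3*exp(4*I*pi/7))] = 7/7 = 1
  <chi_rho, chi_3> = (1/7)[1*(7)*conj(1) + 1*(3 + 3*exp(-6*I*pi/7) + exp(4*I*pi/7))*conj(exp(6*I*pi/7)) + 1*(3 + exp(-6*I*pi/7) + 3*exp(2*I*pi/7))*conj(exp(-2*I*pi/7)) + 1*(3 + 3*exp(-4*I*pi/7) + exp(-2*I*pi/7))*conj(exp(4*I*pi/7)) + 1*(3 + exp(2*I*pi/7) + 3*exp(4*I*pi/7))*conj(exp(-4*I*pi/7)) + 1*(3 + 3*exp(-2*I*pi/7) + exp(6*I*pi/7))*conj(exp(2*I*pi/7)) + 1*(3 + exp(-4*I*pi/7) + 3*exp(6*I*pi/7))*conj(exp(-6*I*pi/7))]
      = (1/7)[(7) + (3*exp(-6*I*pi/7) + exp(-2*I*pi/7) + 3*exp(2*I*pi/7)) + (exp(-4*I*pi/7) + 3*exp(2*I*pi/7) + 3*exp(4*I*pi/7)) + (3*exp(-4*I*pi/7) + exp(-6*I*pi/7) + 3*exp(6*I*pi/7)) + (3*exp(-6*I*pi/7) + exp(6*I*pi/7) + 3*exp(4*I*pi/7)) + (3*exp(-4*I*pi/7) + 3*exp(-2*I*pi/7) + exp(4*I*pi/7)) + (3*exp(-2*I*pi/7) + exp(2*I*pi/7) + 3*exp(6*I*pi/7))] = 0/7 = 0
  <chi_rho, chi_4> = (1/7)[1*(7)*conj(1) + 1*(3 + 3*exp(-6*I*pi/7) + exp(4*I*pi/7))*conj(exp(-6*I*pi/7)) + 1*(3 + exp(-6*I*pi/7) + 3*exp(2*I*pi/7))*conj(exp(2*I*pi/7)) + 1*(3 + 3*exp(-4*I*pi/7) + exp(-2*I*pi/7))*conj(exp(-4*I*pi/7)) + 1*(3 + exp(2*I*pi/7) + 3*exp(4*I*pi/7))*conj(exp(4*I*pi/7)) + 1*(3 + 3*exp(-2*I*pi/7) + exp(6*I*pi/7))*conj(exp(-2*I*pi/7)) + 1*(3 + exp(-4*I*pi/7) + 3*exp(6*I*pi/7))*conj(exp(6*I*pi/7))]
      = (1/7)[(7) + (3 + exp(-4*I*pi/7) + 3*exp(6*I*pi/7)) + (3 + 3*exp(-2*I*pi/7) + exp(6*I*pi/7)) + (3 + exp(2*I*pi/7) + 3*exp(4*I*pi/7)) + (3 + 3*exp(-4*I*pi/7) + exp(-2*I*pi/7)) + (3 + exp(-6*I*pi/7) + 3*exp(2*I*pi/7)) + (3 + 3*exp(-6*I*pi/7) + exp(4*I*pi/7))] = 21/7 = 3
  <chi_rho, chi_5> = (1/7)[1*(7)*conj(1) + 1*(3 + 3*exp(-6*I*pi/7) + exp(4*I*pi/7))*conj(exp(-4*I*pi/7)) + 1*(3 + exp(-6*I*pi/7) + 3*exp(2*I*pi/7))*conj(exp(6*I*pi/7)) + 1*(3 + 3*exp(-4*I*pi/7) + exp(-2*I*pi/7))*conj(exp(2*I*pi/7)) + 1*(3 + exp(2*I*pi/7) + 3*exp(4*I*pi/7))*conj(exp(-2*I*pi/7)) + 1*(3 + 3*exp(-2*I*pi/7) + exp(6*I*pi/7))*conj(exp(-6*I*pi/7)) + 1*(3 + exp(-4*I*pi/7) + 3*exp(6*I*pi/7))*conj(exp(4*I*pi/7))]
      = (1/7)[(7) + (3*exp(-2*I*pi/7) + exp(-6*I*pi/7) + 3*exp(4*I*pi/7)) + (3*exp(-4*I*pi/7) + 3*exp(-6*I*pi/7) + exp(2*I*pi/7)) + (3*exp(-2*I*pi/7) + 3*exp(-6*I*pi/7) + exp(-4*I*pi/7)) + (exp(4*I*pi/7) + 3*exp(6*I*pi/7) + 3*exp(2*I*pi/7)) + (exp(-2*I*pi/7) + 3*exp(6*I*pi/7) + 3*exp(4*I*pi/7)) + (3*exp(-4*I*pi/7) + exp(6*I*pi/7) + 3*exp(2*I*pi/7))] = 0/7 = 0
  <chi_rho, chi_6> = (1/7)[1*(7)*conj(1) + 1*(3 + 3*exp(-6*I*pi/7) + exp(4*I*pi/7))*conj(exp(-2*I*pi/7)) + 1*(3 + exp(-6*I*pi/7) + 3*exp(2*I*pi/7))*conj(exp(-4*I*pi/7)) + 1*(3 + 3*exp(-4*I*pi/7) + exp(-2*I*pi/7))*conj(exp(-6*I*pi/7)) + 1*(3 + exp(2*I*pi/7) + 3*exp(4*I*pi/7))*conj(exp(6*I*pi/7)) + 1*(3 + 3*exp(-2*I*pi/7) + exp(6*I*pi/7))*conj(exp(4*I*pi/7)) + 1*(3 + exp(-4*I*pi/7) + 3*exp(6*I*pi/7))*conj(exp(2*I*pi/7))]
      = (1/7)[(7) + (3*exp(-4*I*pi/7) + exp(6*I*pi/7) + 3*exp(2*I*pi/7)) + (exp(-2*I*pi/7) + 3*exp(6*I*pi/7) + 3*exp(4*I*pi/7)) + (exp(4*I*pi/7) + 3*exp(6*I*pi/7) + 3*exp(2*I*pi/7)) + (3*exp(-2*I*pi/7) + 3*exp(-6*I*pi/7) + exp(-4*I*pi/7)) + (3*exp(-4*I*pi/7) + 3*exp(-6*I*pi/7) + exp(2*I*pi/7)) + (3*exp(-2*I*pi/7) + exp(-6*I*pi/7) + 3*exp(4*I*pi/7))] = 0/7 = 0
(Exp terms are combined using exp(i*s)*conj(exp(i*t)) = exp(i*(s-t)), and sums of them are collapsed using the identity that for every m > 1 the m distinct m-th roots of unity sum to 0, e.g. 1 + exp(2*I*pi/3) + exp(-2*I*pi/3) = 0.)
Dimension check: dim(rho) = sum (mult * dim) = 3*1 + 0*1 + 1*1 + 0*1 + 3*1 + 0*1 + 0*1 = 7 = chi_rho(e) = 7.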